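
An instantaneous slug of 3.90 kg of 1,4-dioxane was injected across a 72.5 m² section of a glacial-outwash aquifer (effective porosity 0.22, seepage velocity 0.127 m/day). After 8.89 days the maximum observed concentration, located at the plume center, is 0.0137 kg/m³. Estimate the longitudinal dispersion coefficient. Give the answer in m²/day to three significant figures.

2.85 m²/day

At the plume center C_max = M/(n_e·A·√(4πDt)), so D = M²/(4πt·(n_e·A·C_max)²).
n_e·A·C_max = 0.22 × 72.5 × 0.0137 = 0.2185 kg/m.
D = 3.90²/(4π × 8.89 × 0.2185²) = 2.85 m²/day.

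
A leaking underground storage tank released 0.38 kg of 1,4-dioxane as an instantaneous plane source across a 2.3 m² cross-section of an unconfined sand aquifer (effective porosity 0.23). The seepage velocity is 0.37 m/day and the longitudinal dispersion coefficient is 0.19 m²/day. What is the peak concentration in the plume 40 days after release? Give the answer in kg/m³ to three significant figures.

0.0735 kg/m³

The peak of an instantaneous 1D plume sits at x = vt; there the Gaussian factor is 1 and C_max = M/(n_e·A·√(4πDt)), where n_e·A is the pore area the mass is dissolved in.
√(4πDt) = √(4π × 0.19 × 40) = 9.773 m, so C_max = 0.38/(0.23 × 2.3 × 9.773) = 0.0735 kg/m³.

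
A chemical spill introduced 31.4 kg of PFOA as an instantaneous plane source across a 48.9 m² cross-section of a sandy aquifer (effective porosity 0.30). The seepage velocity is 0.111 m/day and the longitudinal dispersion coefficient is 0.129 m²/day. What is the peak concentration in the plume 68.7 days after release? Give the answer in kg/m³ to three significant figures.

0.203 kg/m³

The peak of an instantaneous 1D plume sits at x = vt; there the Gaussian factor is 1 and C_max = M/(n_e·A·√(4πDt)), where n_e·A is the pore area the mass is dissolved in.
√(4πDt) = √(4π × 0.129 × 68.7) = 10.55 m, so C_max = 31.4/(0.30 × 48.9 × 10.55) = 0.203 kg/m³.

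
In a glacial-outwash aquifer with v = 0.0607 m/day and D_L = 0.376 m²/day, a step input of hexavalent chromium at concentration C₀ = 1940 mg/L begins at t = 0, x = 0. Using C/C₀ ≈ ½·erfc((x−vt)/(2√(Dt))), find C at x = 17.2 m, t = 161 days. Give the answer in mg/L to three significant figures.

485 mg/L

For a continuous step input, C/C₀ ≈ ½·erfc((x−vt)/(2√(Dt))).
vt = 0.0607 × 161 = 9.7727 m and 2√(Dt) = 2√(0.376 × 161) = 15.56 m.
Argument (x−vt)/(2√(Dt)) = (17.2 − 9.7727)/15.56 = 0.4773; ½·erfc(0.4773) = 0.2498.
C = 1940 × 0.2498 = 485 mg/L.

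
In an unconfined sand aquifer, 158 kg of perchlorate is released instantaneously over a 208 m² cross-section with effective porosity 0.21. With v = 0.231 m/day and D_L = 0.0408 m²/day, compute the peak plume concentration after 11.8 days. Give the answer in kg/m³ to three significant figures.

The peak of an instantaneous 1D plume sits at x = vt; there the Gaussian factor is 1 and C_max = M/(n_e·A·√(4πDt)), where n_e·A is the pore area the mass is dissolved in.
√(4πDt) = √(4π × 0.0408 × 11.8) = 2.460 m, so C_max = 158/(0.21 × 208 × 2.460) = 1.47 kg/m³.

1.47 kg/m³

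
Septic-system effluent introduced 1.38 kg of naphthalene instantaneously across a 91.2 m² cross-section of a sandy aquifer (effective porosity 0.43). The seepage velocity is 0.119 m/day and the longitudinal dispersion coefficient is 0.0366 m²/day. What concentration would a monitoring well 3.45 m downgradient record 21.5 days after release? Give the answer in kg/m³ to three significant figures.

For an instantaneous plane source, C(x,t) = M/(n_e·A·√(4πDt)) · exp(−(x−vt)²/(4Dt)), with n_e·A the pore (flow) area.
Plume center vt = 0.119 × 21.5 = 2.5585 m, so the well at 3.45 m is 0.8915 m downgradient of the peak.
√(4πDt) = 3.145 m, giving peak height M/(n_e·A·√(4πDt)) = 1.38/(0.43 × 91.2 × 3.145) = 0.01119 kg/m³.
(x−vt)²/(4Dt) = (0.8915)²/(4 × 0.0366 × 21.5) = 0.2525; exp(−0.2525) = 0.7769.
C = 0.01119 × 0.7769 = 0.00869 kg/m³.

0.00869 kg/m³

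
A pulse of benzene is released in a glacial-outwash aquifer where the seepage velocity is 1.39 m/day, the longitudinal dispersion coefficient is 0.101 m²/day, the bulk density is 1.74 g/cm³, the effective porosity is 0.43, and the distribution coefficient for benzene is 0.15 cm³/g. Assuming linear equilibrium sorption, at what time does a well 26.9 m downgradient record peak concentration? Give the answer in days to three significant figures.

31.0 days

Retardation factor R = 1 + ρ_b·K_d/n = 1 + 1.74 × 0.15/0.43 = 1.607.
Sorption retards both mechanisms: v_R = v/R = 0.8650 m/day, D_R = D/R = 0.06285 m²/day.
Peak time from v_R²t² + 2D_R t − x² = 0: t = (√(D_R² + v_R²x²) − D_R)/v_R².
√(D_R² + v_R²x²) = √(0.06285² + 0.8650² × 26.9²) = 23.27; v_R² = 0.7482.
t = (23.27 − 0.06285)/0.7482 = 31.0 days.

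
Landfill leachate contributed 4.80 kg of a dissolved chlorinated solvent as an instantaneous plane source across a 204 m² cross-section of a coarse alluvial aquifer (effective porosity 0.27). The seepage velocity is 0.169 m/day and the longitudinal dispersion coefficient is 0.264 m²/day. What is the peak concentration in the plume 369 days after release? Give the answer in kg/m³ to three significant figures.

The peak of an instantaneous 1D plume sits at x = vt; there the Gaussian factor is 1 and C_max = M/(n_e·A·√(4πDt)), where n_e·A is the pore area the mass is dissolved in.
√(4πDt) = √(4π × 0.264 × 369) = 34.99 m, so C_max = 4.80/(0.27 × 204 × 34.99) = 0.00249 kg/m³.

0.00249 kg/m³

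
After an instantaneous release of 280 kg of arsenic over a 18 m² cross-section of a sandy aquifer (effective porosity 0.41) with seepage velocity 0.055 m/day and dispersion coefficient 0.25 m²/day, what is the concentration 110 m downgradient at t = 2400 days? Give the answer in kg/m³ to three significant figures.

For an instantaneous plane source, C(x,t) = M/(n_e·A·√(4πDt)) · exp(−(x−vt)²/(4Dt)), with n_e·A the pore (flow) area.
Plume center vt = 0.055 × 2400 = 132 m, so the well at 110 m is 22 m upgradient of the peak.
√(4πDt) = 86.83 m, giving peak height M/(n_e·A·√(4πDt)) = 280/(0.41 × 18 × 86.83) = 0.4370 kg/m³.
(x−vt)²/(4Dt) = (-22)²/(4 × 0.25 × 2400) = 0.2017; exp(−0.2017) = 0.8173.
C = 0.4370 × 0.8173 = 0.357 kg/m³.

0.357 kg/m³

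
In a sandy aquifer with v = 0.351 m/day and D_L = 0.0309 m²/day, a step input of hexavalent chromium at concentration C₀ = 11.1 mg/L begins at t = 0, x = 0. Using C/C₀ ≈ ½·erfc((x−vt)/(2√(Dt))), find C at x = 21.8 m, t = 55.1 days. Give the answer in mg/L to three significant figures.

For a continuous step input, C/C₀ ≈ ½·erfc((x−vt)/(2√(Dt))).
vt = 0.351 × 55.1 = 19.3401 m and 2√(Dt) = 2√(0.0309 × 55.1) = 2.610 m.
Argument (x−vt)/(2√(Dt)) = (21.8 − 19.3401)/2.610 = 0.9425; ½·erfc(0.9425) = 0.09128.
C = 11.1 × 0.09128 = 1.01 mg/L.

1.01 mg/L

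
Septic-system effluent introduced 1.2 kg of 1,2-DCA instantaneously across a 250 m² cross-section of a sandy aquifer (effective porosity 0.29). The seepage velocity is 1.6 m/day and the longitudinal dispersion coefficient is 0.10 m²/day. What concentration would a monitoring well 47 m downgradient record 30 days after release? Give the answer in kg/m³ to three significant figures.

For an instantaneous plane source, C(x,t) = M/(n_e·A·√(4πDt)) · exp(−(x−vt)²/(4Dt)), with n_e·A the pore (flow) area.
Plume center vt = 1.6 × 30 = 48 m, so the well at 47 m is 1 m upgradient of the peak.
√(4πDt) = 6.140 m, giving peak height M/(n_e·A·√(4πDt)) = 1.2/(0.29 × 250 × 6.140) = 0.002696 kg/m³.
(x−vt)²/(4Dt) = (-1)²/(4 × 0.10 × 30) = 0.08333; exp(−0.08333) = 0.9200.
C = 0.002696 × 0.9200 = 0.00248 kg/m³.

0.00248 kg/m³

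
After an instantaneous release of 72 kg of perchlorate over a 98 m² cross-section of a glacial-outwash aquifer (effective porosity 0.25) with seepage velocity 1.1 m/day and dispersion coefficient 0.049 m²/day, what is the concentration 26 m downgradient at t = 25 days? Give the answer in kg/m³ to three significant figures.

For an instantaneous plane source, C(x,t) = M/(n_e·A·√(4πDt)) · exp(−(x−vt)²/(4Dt)), with n_e·A the pore (flow) area.
Plume center vt = 1.1 × 25 = 27.5 m, so the well at 26 m is 1.5 m upgradient of the peak.
√(4πDt) = 3.923 m, giving peak height M/(n_e·A·√(4πDt)) = 72/(0.25 × 98 × 3.923) = 0.7491 kg/m³.
(x−vt)²/(4Dt) = (-1.5)²/(4 × 0.049 × 25) = 0.4592; exp(−0.4592) = 0.6318.
C = 0.7491 × 0.6318 = 0.473 kg/m³.

0.473 kg/m³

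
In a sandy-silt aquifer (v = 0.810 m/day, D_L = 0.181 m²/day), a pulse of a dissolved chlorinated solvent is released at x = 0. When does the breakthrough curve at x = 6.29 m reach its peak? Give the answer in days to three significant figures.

7.49 days

For the 1D instantaneous-source solution, setting ∂C/∂t = 0 at fixed x gives v²t² + 2Dt − x² = 0, so t = (√(D² + v²x²) − D)/v².
√(D² + v²x²) = √(0.181² + 0.810² × 6.29²) = 5.098; v² = 0.6561.
t = (5.098 − 0.181)/0.6561 = 7.49 days (vs. the pure-advection estimate x/v = 7.77 d).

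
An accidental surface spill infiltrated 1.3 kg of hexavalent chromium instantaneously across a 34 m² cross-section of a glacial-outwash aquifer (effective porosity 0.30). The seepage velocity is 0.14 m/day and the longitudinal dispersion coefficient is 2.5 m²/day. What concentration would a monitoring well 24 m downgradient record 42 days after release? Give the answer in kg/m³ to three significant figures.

For an instantaneous plane source, C(x,t) = M/(n_e·A·√(4πDt)) · exp(−(x−vt)²/(4Dt)), with n_e·A the pore (flow) area.
Plume center vt = 0.14 × 42 = 5.88 m, so the well at 24 m is 18.12 m downgradient of the peak.
√(4πDt) = 36.32 m, giving peak height M/(n_e·A·√(4πDt)) = 1.3/(0.30 × 34 × 36.32) = 0.003509 kg/m³.
(x−vt)²/(4Dt) = (18.12)²/(4 × 2.5 × 42) = 0.7817; exp(−0.7817) = 0.4576.
C = 0.003509 × 0.4576 = 0.00161 kg/m³.

0.00161 kg/m³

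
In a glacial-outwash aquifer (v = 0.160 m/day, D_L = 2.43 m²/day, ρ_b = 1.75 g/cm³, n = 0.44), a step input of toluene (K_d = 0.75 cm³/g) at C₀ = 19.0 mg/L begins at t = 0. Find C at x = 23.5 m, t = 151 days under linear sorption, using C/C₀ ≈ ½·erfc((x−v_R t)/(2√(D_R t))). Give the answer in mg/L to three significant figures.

1.89 mg/L

Retardation factor R = 1 + ρ_b·K_d/n = 1 + 1.75 × 0.75/0.44 = 3.983.
Sorption retards both mechanisms: v_R = v/R = 0.04017 m/day, D_R = D/R = 0.6101 m²/day.
v_R·t = 0.04017 × 151 = 6.06567 m; 2√(D_R t) = 19.20 m; argument = (23.5 − 6.06567)/19.20 = 0.9080.
C = C₀ × ½·erfc(0.9080) = 19.0 × 0.09955 = 1.89 mg/L.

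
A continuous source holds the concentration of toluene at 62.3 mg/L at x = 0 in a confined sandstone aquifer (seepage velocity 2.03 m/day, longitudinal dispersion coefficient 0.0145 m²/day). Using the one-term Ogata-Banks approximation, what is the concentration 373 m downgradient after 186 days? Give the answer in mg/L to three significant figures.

60.8 mg/L

For a continuous step input, C/C₀ ≈ ½·erfc((x−vt)/(2√(Dt))).
vt = 2.03 × 186 = 377.58 m and 2√(Dt) = 2√(0.0145 × 186) = 3.285 m.
Argument (x−vt)/(2√(Dt)) = (373 − 377.58)/3.285 = -1.394; ½·erfc(-1.394) = 0.9757.
C = 62.3 × 0.9757 = 60.8 mg/L.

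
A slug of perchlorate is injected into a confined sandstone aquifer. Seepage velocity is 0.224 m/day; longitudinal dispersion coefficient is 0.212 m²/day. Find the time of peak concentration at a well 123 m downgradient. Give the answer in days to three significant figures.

545 days

For the 1D instantaneous-source solution, setting ∂C/∂t = 0 at fixed x gives v²t² + 2Dt − x² = 0, so t = (√(D² + v²x²) − D)/v².
√(D² + v²x²) = √(0.212² + 0.224² × 123²) = 27.55; v² = 0.050176.
t = (27.55 − 0.212)/0.050176 = 545 days (vs. the pure-advection estimate x/v = 549 d).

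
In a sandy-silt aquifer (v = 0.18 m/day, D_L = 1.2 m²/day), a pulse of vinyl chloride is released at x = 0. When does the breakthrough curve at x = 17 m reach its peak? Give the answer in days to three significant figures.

For the 1D instantaneous-source solution, setting ∂C/∂t = 0 at fixed x gives v²t² + 2Dt − x² = 0, so t = (√(D² + v²x²) − D)/v².
√(D² + v²x²) = √(1.2² + 0.18² × 17²) = 3.287; v² = 0.0324.
t = (3.287 − 1.2)/0.0324 = 64.4 days (vs. the pure-advection estimate x/v = 94.4 d).

64.4 days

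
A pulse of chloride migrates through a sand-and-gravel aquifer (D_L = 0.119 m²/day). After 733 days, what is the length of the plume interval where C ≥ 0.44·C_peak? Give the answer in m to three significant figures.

The plume is Gaussian with σ = √(2Dt) = √(2 × 0.119 × 733) = 13.21 m.
C/C_peak = exp(−Δx²/(2σ²)) = 0.44 ⇒ Δx = σ·√(−2 ln 0.44) = 13.21 × 1.281 = 16.92 m.
Width = 2Δx = 33.8 m.

33.8 m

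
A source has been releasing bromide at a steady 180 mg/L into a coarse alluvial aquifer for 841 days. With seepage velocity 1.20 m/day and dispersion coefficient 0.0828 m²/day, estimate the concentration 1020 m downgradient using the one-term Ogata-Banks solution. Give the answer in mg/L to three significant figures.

For a continuous step input, C/C₀ ≈ ½·erfc((x−vt)/(2√(Dt))).
vt = 1.20 × 841 = 1009.2 m and 2√(Dt) = 2√(0.0828 × 841) = 16.69 m.
Argument (x−vt)/(2√(Dt)) = (1020 − 1009.2)/16.69 = 0.6471; ½·erfc(0.6471) = 0.1801.
C = 180 × 0.1801 = 32.4 mg/L.

32.4 mg/L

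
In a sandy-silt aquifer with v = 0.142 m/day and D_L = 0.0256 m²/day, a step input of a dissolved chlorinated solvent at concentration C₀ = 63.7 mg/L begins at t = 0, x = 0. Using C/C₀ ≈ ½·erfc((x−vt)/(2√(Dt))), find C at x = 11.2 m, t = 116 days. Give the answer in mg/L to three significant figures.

For a continuous step input, C/C₀ ≈ ½·erfc((x−vt)/(2√(Dt))).
vt = 0.142 × 116 = 16.472 m and 2√(Dt) = 2√(0.0256 × 116) = 3.447 m.
Argument (x−vt)/(2√(Dt)) = (11.2 − 16.472)/3.447 = -1.529; ½·erfc(-1.529) = 0.9847.
C = 63.7 × 0.9847 = 62.7 mg/L.

62.7 mg/L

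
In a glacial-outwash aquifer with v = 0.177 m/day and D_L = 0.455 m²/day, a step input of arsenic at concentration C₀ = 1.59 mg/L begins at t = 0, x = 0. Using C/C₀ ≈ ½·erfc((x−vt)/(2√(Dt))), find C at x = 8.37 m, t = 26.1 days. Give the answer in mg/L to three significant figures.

0.351 mg/L

For a continuous step input, C/C₀ ≈ ½·erfc((x−vt)/(2√(Dt))).
vt = 0.177 × 26.1 = 4.6197 m and 2√(Dt) = 2√(0.455 × 26.1) = 6.892 m.
Argument (x−vt)/(2√(Dt)) = (8.37 − 4.6197)/6.892 = 0.5442; ½·erfc(0.5442) = 0.2208.
C = 1.59 × 0.2208 = 0.351 mg/L.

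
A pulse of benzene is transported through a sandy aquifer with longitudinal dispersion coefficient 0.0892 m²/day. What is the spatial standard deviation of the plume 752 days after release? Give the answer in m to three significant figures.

Dispersive spreading gives a Gaussian with σ² = 2Dt; advection only shifts the center.
σ = √(2 × 0.0892 × 752) = 11.6 m.

11.6 m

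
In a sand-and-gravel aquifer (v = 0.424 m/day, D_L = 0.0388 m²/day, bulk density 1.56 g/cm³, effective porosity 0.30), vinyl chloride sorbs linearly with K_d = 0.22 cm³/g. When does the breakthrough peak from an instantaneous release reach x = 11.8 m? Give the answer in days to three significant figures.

59.2 days

Retardation factor R = 1 + ρ_b·K_d/n = 1 + 1.56 × 0.22/0.30 = 2.144.
Sorption retards both mechanisms: v_R = v/R = 0.1978 m/day, D_R = D/R = 0.01810 m²/day.
Peak time from v_R²t² + 2D_R t − x² = 0: t = (√(D_R² + v_R²x²) − D_R)/v_R².
√(D_R² + v_R²x²) = √(0.01810² + 0.1978² × 11.8²) = 2.334; v_R² = 0.03912.
t = (2.334 − 0.01810)/0.03912 = 59.2 days.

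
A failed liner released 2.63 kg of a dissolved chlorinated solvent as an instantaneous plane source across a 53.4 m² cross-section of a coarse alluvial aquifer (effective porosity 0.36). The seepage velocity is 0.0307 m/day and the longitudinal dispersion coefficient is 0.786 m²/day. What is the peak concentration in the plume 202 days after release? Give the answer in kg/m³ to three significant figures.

The peak of an instantaneous 1D plume sits at x = vt; there the Gaussian factor is 1 and C_max = M/(n_e·A·√(4πDt)), where n_e·A is the pore area the mass is dissolved in.
√(4πDt) = √(4π × 0.786 × 202) = 44.67 m, so C_max = 2.63/(0.36 × 53.4 × 44.67) = 0.00306 kg/m³.

0.00306 kg/m³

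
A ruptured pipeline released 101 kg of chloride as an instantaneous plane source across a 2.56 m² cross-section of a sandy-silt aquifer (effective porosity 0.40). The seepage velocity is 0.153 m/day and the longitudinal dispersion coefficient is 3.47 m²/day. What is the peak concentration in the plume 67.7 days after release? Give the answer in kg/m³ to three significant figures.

1.82 kg/m³

The peak of an instantaneous 1D plume sits at x = vt; there the Gaussian factor is 1 and C_max = M/(n_e·A·√(4πDt)), where n_e·A is the pore area the mass is dissolved in.
√(4πDt) = √(4π × 3.47 × 67.7) = 54.33 m, so C_max = 101/(0.40 × 2.56 × 54.33) = 1.82 kg/m³.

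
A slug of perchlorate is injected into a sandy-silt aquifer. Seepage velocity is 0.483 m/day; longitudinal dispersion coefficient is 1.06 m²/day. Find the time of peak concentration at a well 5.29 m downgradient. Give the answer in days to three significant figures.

7.31 days

For the 1D instantaneous-source solution, setting ∂C/∂t = 0 at fixed x gives v²t² + 2Dt − x² = 0, so t = (√(D² + v²x²) − D)/v².
√(D² + v²x²) = √(1.06² + 0.483² × 5.29²) = 2.766; v² = 0.233289.
t = (2.766 − 1.06)/0.233289 = 7.31 days (vs. the pure-advection estimate x/v = 11.0 d).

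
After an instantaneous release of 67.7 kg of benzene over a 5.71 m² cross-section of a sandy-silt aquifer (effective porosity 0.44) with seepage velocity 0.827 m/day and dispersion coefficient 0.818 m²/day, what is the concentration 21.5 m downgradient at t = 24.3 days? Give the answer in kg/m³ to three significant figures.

1.66 kg/m³

For an instantaneous plane source, C(x,t) = M/(n_e·A·√(4πDt)) · exp(−(x−vt)²/(4Dt)), with n_e·A the pore (flow) area.
Plume center vt = 0.827 × 24.3 = 20.0961 m, so the well at 21.5 m is 1.4039 m downgradient of the peak.
√(4πDt) = 15.80 m, giving peak height M/(n_e·A·√(4πDt)) = 67.7/(0.44 × 5.71 × 15.80) = 1.705 kg/m³.
(x−vt)²/(4Dt) = (1.4039)²/(4 × 0.818 × 24.3) = 0.02479; exp(−0.02479) = 0.9755.
C = 1.705 × 0.9755 = 1.66 kg/m³.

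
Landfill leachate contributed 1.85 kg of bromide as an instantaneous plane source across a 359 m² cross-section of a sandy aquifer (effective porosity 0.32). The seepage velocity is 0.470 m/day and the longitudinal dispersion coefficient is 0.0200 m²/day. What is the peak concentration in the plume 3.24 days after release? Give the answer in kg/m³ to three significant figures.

The peak of an instantaneous 1D plume sits at x = vt; there the Gaussian factor is 1 and C_max = M/(n_e·A·√(4πDt)), where n_e·A is the pore area the mass is dissolved in.
√(4πDt) = √(4π × 0.0200 × 3.24) = 0.9024 m, so C_max = 1.85/(0.32 × 359 × 0.9024) = 0.0178 kg/m³.

0.0178 kg/m³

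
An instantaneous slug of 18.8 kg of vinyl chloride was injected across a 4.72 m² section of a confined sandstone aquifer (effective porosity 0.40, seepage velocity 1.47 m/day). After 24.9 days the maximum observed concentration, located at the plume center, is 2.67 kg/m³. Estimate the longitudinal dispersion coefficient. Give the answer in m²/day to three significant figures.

At the plume center C_max = M/(n_e·A·√(4πDt)), so D = M²/(4πt·(n_e·A·C_max)²).
n_e·A·C_max = 0.40 × 4.72 × 2.67 = 5.041 kg/m.
D = 18.8²/(4π × 24.9 × 5.041²) = 0.0445 m²/day.

0.0445 m²/day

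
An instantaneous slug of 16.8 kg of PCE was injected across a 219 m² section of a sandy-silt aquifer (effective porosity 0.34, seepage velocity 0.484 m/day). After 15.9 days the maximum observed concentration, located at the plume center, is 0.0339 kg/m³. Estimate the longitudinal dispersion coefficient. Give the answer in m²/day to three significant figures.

0.222 m²/day

At the plume center C_max = M/(n_e·A·√(4πDt)), so D = M²/(4πt·(n_e·A·C_max)²).
n_e·A·C_max = 0.34 × 219 × 0.0339 = 2.524 kg/m.
D = 16.8²/(4π × 15.9 × 2.524²) = 0.222 m²/day.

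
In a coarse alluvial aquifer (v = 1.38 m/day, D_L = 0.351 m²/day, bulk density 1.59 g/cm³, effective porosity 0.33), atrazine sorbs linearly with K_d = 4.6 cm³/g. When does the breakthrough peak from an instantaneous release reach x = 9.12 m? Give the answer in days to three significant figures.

149 days

Retardation factor R = 1 + ρ_b·K_d/n = 1 + 1.59 × 4.6/0.33 = 23.16.
Sorption retards both mechanisms: v_R = v/R = 0.05959 m/day, D_R = D/R = 0.01516 m²/day.
Peak time from v_R²t² + 2D_R t − x² = 0: t = (√(D_R² + v_R²x²) − D_R)/v_R².
√(D_R² + v_R²x²) = √(0.01516² + 0.05959² × 9.12²) = 0.5437; v_R² = 0.003551.
t = (0.5437 − 0.01516)/0.003551 = 149 days.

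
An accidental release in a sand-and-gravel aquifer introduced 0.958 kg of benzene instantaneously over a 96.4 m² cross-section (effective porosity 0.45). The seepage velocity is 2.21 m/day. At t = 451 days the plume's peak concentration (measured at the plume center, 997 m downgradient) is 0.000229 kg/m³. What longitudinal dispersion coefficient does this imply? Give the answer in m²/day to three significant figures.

At the plume center C_max = M/(n_e·A·√(4πDt)), so D = M²/(4πt·(n_e·A·C_max)²).
n_e·A·C_max = 0.45 × 96.4 × 0.000229 = 0.009934 kg/m.
D = 0.958²/(4π × 451 × 0.009934²) = 1.64 m²/day.

1.64 m²/day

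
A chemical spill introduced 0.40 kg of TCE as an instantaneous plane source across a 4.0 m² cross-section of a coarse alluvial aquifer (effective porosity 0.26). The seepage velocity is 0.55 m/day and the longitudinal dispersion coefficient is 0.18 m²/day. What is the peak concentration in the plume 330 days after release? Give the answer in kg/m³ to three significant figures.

The peak of an instantaneous 1D plume sits at x = vt; there the Gaussian factor is 1 and C_max = M/(n_e·A·√(4πDt)), where n_e·A is the pore area the mass is dissolved in.
√(4πDt) = √(4π × 0.18 × 330) = 27.32 m, so C_max = 0.40/(0.26 × 4.0 × 27.32) = 0.0141 kg/m³.

0.0141 kg/m³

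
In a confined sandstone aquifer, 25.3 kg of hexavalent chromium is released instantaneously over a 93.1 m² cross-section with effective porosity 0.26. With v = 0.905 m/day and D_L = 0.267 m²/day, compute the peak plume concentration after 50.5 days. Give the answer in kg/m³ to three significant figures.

0.0803 kg/m³

The peak of an instantaneous 1D plume sits at x = vt; there the Gaussian factor is 1 and C_max = M/(n_e·A·√(4πDt)), where n_e·A is the pore area the mass is dissolved in.
√(4πDt) = √(4π × 0.267 × 50.5) = 13.02 m, so C_max = 25.3/(0.26 × 93.1 × 13.02) = 0.0803 kg/m³.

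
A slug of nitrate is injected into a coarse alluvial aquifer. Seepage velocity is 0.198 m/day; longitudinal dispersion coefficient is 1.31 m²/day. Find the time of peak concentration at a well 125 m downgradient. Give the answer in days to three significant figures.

For the 1D instantaneous-source solution, setting ∂C/∂t = 0 at fixed x gives v²t² + 2Dt − x² = 0, so t = (√(D² + v²x²) − D)/v².
√(D² + v²x²) = √(1.31² + 0.198² × 125²) = 24.78; v² = 0.039204.
t = (24.78 − 1.31)/0.039204 = 599 days (vs. the pure-advection estimate x/v = 631 d).

599 days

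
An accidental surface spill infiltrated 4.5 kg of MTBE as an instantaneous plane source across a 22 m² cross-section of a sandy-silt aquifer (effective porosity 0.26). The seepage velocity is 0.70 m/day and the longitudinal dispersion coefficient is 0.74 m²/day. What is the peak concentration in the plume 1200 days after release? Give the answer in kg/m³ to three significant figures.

The peak of an instantaneous 1D plume sits at x = vt; there the Gaussian factor is 1 and C_max = M/(n_e·A·√(4πDt)), where n_e·A is the pore area the mass is dissolved in.
√(4πDt) = √(4π × 0.74 × 1200) = 105.6 m, so C_max = 4.5/(0.26 × 22 × 105.6) = 0.00745 kg/m³.

0.00745 kg/m³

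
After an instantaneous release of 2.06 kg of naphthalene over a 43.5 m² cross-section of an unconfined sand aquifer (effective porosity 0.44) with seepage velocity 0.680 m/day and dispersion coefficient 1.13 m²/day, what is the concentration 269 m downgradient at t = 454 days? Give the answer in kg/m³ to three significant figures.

0.000621 kg/m³

For an instantaneous plane source, C(x,t) = M/(n_e·A·√(4πDt)) · exp(−(x−vt)²/(4Dt)), with n_e·A the pore (flow) area.
Plume center vt = 0.680 × 454 = 308.72 m, so the well at 269 m is 39.72 m upgradient of the peak.
√(4πDt) = 80.29 m, giving peak height M/(n_e·A·√(4πDt)) = 2.06/(0.44 × 43.5 × 80.29) = 0.001340 kg/m³.
(x−vt)²/(4Dt) = (-39.72)²/(4 × 1.13 × 454) = 0.7688; exp(−0.7688) = 0.4636.
C = 0.001340 × 0.4636 = 0.000621 kg/m³.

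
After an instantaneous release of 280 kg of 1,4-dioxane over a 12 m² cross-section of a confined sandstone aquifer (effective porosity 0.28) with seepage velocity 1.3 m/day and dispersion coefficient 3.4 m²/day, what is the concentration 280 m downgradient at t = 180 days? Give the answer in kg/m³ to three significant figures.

For an instantaneous plane source, C(x,t) = M/(n_e·A·√(4πDt)) · exp(−(x−vt)²/(4Dt)), with n_e·A the pore (flow) area.
Plume center vt = 1.3 × 180 = 234 m, so the well at 280 m is 46 m downgradient of the peak.
√(4πDt) = 87.70 m, giving peak height M/(n_e·A·√(4πDt)) = 280/(0.28 × 12 × 87.70) = 0.9502 kg/m³.
(x−vt)²/(4Dt) = (46)²/(4 × 3.4 × 180) = 0.8644; exp(−0.8644) = 0.4213.
C = 0.9502 × 0.4213 = 0.400 kg/m³.

0.400 kg/m³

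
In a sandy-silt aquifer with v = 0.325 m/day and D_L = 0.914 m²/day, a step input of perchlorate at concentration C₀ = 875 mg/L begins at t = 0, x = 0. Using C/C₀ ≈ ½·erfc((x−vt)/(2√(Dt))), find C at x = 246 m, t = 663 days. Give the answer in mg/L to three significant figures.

167 mg/L

For a continuous step input, C/C₀ ≈ ½·erfc((x−vt)/(2√(Dt))).
vt = 0.325 × 663 = 215.475 m and 2√(Dt) = 2√(0.914 × 663) = 49.23 m.
Argument (x−vt)/(2√(Dt)) = (246 − 215.475)/49.23 = 0.6200; ½·erfc(0.6200) = 0.1903.
C = 875 × 0.1903 = 167 mg/L.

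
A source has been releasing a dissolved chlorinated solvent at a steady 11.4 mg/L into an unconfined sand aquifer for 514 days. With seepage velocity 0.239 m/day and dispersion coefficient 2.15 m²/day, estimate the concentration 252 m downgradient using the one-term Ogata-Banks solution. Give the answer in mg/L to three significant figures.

For a continuous step input, C/C₀ ≈ ½·erfc((x−vt)/(2√(Dt))).
vt = 0.239 × 514 = 122.846 m and 2√(Dt) = 2√(2.15 × 514) = 66.49 m.
Argument (x−vt)/(2√(Dt)) = (252 − 122.846)/66.49 = 1.942; ½·erfc(1.942) = 0.003013.
C = 11.4 × 0.003013 = 0.0343 mg/L.

0.0343 mg/L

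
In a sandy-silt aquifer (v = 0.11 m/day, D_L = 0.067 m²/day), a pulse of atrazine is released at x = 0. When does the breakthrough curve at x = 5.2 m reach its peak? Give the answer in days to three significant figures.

For the 1D instantaneous-source solution, setting ∂C/∂t = 0 at fixed x gives v²t² + 2Dt − x² = 0, so t = (√(D² + v²x²) − D)/v².
√(D² + v²x²) = √(0.067² + 0.11² × 5.2²) = 0.5759; v² = 0.0121.
t = (0.5759 − 0.067)/0.0121 = 42.1 days (vs. the pure-advection estimate x/v = 47.3 d).

42.1 days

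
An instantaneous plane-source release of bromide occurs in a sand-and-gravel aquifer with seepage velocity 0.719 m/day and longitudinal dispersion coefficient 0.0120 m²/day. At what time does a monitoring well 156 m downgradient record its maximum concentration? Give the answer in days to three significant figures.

For the 1D instantaneous-source solution, setting ∂C/∂t = 0 at fixed x gives v²t² + 2Dt − x² = 0, so t = (√(D² + v²x²) − D)/v².
√(D² + v²x²) = √(0.0120² + 0.719² × 156²) = 112.2; v² = 0.516961.
t = (112.2 − 0.0120)/0.516961 = 217 days (vs. the pure-advection estimate x/v = 217 d).

217 days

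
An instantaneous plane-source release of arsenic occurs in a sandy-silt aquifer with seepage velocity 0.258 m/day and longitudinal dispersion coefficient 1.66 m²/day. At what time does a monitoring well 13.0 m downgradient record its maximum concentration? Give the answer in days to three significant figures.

For the 1D instantaneous-source solution, setting ∂C/∂t = 0 at fixed x gives v²t² + 2Dt − x² = 0, so t = (√(D² + v²x²) − D)/v².
√(D² + v²x²) = √(1.66² + 0.258² × 13.0²) = 3.742; v² = 0.066564.
t = (3.742 − 1.66)/0.066564 = 31.3 days (vs. the pure-advection estimate x/v = 50.4 d).

31.3 days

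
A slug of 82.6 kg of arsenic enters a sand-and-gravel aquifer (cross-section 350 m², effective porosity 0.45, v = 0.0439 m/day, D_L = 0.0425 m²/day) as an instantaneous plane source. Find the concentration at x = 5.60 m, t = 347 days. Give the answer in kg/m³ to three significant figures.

For an instantaneous plane source, C(x,t) = M/(n_e·A·√(4πDt)) · exp(−(x−vt)²/(4Dt)), with n_e·A the pore (flow) area.
Plume center vt = 0.0439 × 347 = 15.2333 m, so the well at 5.60 m is 9.6333 m upgradient of the peak.
√(4πDt) = 13.61 m, giving peak height M/(n_e·A·√(4πDt)) = 82.6/(0.45 × 350 × 13.61) = 0.03853 kg/m³.
(x−vt)²/(4Dt) = (-9.6333)²/(4 × 0.0425 × 347) = 1.573; exp(−1.573) = 0.2074.
C = 0.03853 × 0.2074 = 0.00799 kg/m³.

0.00799 kg/m³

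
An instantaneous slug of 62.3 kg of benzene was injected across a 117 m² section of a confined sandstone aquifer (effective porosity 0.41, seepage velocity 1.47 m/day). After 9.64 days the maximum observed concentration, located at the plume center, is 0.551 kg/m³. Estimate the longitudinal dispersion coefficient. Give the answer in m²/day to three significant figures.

At the plume center C_max = M/(n_e·A·√(4πDt)), so D = M²/(4πt·(n_e·A·C_max)²).
n_e·A·C_max = 0.41 × 117 × 0.551 = 26.43 kg/m.
D = 62.3²/(4π × 9.64 × 26.43²) = 0.0459 m²/day.

0.0459 m²/day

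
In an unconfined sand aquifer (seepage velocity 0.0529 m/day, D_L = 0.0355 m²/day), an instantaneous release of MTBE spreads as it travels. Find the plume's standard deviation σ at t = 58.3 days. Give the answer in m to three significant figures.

Dispersive spreading gives a Gaussian with σ² = 2Dt; advection only shifts the center.
σ = √(2 × 0.0355 × 58.3) = 2.03 m.

2.03 m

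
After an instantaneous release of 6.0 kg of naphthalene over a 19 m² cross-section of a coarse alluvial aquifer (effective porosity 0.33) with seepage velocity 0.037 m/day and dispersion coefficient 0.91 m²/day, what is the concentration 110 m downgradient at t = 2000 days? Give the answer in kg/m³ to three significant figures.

0.00530 kg/m³

For an instantaneous plane source, C(x,t) = M/(n_e·A·√(4πDt)) · exp(−(x−vt)²/(4Dt)), with n_e·A the pore (flow) area.
Plume center vt = 0.037 × 2000 = 74 m, so the well at 110 m is 36 m downgradient of the peak.
√(4πDt) = 151.2 m, giving peak height M/(n_e·A·√(4πDt)) = 6.0/(0.33 × 19 × 151.2) = 0.006329 kg/m³.
(x−vt)²/(4Dt) = (36)²/(4 × 0.91 × 2000) = 0.1780; exp(−0.1780) = 0.8369.
C = 0.006329 × 0.8369 = 0.00530 kg/m³.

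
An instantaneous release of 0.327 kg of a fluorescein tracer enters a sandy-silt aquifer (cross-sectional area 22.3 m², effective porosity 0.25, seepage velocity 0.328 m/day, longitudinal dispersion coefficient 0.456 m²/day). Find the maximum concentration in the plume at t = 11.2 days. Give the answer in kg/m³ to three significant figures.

The peak of an instantaneous 1D plume sits at x = vt; there the Gaussian factor is 1 and C_max = M/(n_e·A·√(4πDt)), where n_e·A is the pore area the mass is dissolved in.
√(4πDt) = √(4π × 0.456 × 11.2) = 8.011 m, so C_max = 0.327/(0.25 × 22.3 × 8.011) = 0.00732 kg/m³.

0.00732 kg/m³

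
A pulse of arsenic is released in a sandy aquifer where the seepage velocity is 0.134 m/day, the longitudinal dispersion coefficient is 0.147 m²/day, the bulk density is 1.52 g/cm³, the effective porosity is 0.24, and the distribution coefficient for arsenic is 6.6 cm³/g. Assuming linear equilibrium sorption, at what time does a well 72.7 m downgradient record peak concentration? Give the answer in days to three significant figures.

Retardation factor R = 1 + ρ_b·K_d/n = 1 + 1.52 × 6.6/0.24 = 42.80.
Sorption retards both mechanisms: v_R = v/R = 0.003131 m/day, D_R = D/R = 0.003435 m²/day.
Peak time from v_R²t² + 2D_R t − x² = 0: t = (√(D_R² + v_R²x²) − D_R)/v_R².
√(D_R² + v_R²x²) = √(0.003435² + 0.003131² × 72.7²) = 0.2276; v_R² = 9.803e-06.
t = (0.2276 − 0.003435)/9.803e-06 = 22900 days.

22900 days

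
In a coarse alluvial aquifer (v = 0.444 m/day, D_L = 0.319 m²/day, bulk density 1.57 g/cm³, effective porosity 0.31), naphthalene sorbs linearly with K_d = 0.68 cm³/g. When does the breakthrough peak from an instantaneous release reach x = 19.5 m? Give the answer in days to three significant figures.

188 days

Retardation factor R = 1 + ρ_b·K_d/n = 1 + 1.57 × 0.68/0.31 = 4.444.
Sorption retards both mechanisms: v_R = v/R = 0.09991 m/day, D_R = D/R = 0.07178 m²/day.
Peak time from v_R²t² + 2D_R t − x² = 0: t = (√(D_R² + v_R²x²) − D_R)/v_R².
√(D_R² + v_R²x²) = √(0.07178² + 0.09991² × 19.5²) = 1.950; v_R² = 0.009982.
t = (1.950 − 0.07178)/0.009982 = 188 days.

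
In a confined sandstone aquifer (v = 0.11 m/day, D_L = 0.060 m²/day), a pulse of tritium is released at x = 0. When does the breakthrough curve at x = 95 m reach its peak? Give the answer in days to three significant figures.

859 days

For the 1D instantaneous-source solution, setting ∂C/∂t = 0 at fixed x gives v²t² + 2Dt − x² = 0, so t = (√(D² + v²x²) − D)/v².
√(D² + v²x²) = √(0.060² + 0.11² × 95²) = 10.45; v² = 0.0121.
t = (10.45 − 0.060)/0.0121 = 859 days (vs. the pure-advection estimate x/v = 864 d).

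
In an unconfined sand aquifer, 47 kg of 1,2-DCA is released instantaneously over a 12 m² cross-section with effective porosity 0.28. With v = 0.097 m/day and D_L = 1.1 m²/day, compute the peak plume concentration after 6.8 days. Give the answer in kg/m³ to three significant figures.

The peak of an instantaneous 1D plume sits at x = vt; there the Gaussian factor is 1 and C_max = M/(n_e·A·√(4πDt)), where n_e·A is the pore area the mass is dissolved in.
√(4πDt) = √(4π × 1.1 × 6.8) = 9.695 m, so C_max = 47/(0.28 × 12 × 9.695) = 1.44 kg/m³.

1.44 kg/m³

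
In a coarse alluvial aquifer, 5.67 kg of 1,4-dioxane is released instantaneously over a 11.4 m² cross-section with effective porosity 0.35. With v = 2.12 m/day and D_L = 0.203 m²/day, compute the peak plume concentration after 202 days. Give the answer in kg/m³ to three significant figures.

0.0626 kg/m³

The peak of an instantaneous 1D plume sits at x = vt; there the Gaussian factor is 1 and C_max = M/(n_e·A·√(4πDt)), where n_e·A is the pore area the mass is dissolved in.
√(4πDt) = √(4π × 0.203 × 202) = 22.70 m, so C_max = 5.67/(0.35 × 11.4 × 22.70) = 0.0626 kg/m³.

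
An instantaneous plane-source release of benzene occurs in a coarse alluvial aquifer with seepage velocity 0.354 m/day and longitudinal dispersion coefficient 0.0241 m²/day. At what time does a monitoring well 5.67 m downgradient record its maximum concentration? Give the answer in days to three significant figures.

For the 1D instantaneous-source solution, setting ∂C/∂t = 0 at fixed x gives v²t² + 2Dt − x² = 0, so t = (√(D² + v²x²) − D)/v².
√(D² + v²x²) = √(0.0241² + 0.354² × 5.67²) = 2.007; v² = 0.125316.
t = (2.007 − 0.0241)/0.125316 = 15.8 days (vs. the pure-advection estimate x/v = 16.0 d).

15.8 days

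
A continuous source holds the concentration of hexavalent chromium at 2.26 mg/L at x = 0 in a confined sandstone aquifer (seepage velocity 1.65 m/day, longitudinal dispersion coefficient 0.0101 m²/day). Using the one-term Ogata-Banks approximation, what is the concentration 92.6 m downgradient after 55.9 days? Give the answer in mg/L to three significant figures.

For a continuous step input, C/C₀ ≈ ½·erfc((x−vt)/(2√(Dt))).
vt = 1.65 × 55.9 = 92.235 m and 2√(Dt) = 2√(0.0101 × 55.9) = 1.503 m.
Argument (x−vt)/(2√(Dt)) = (92.6 − 92.235)/1.503 = 0.2428; ½·erfc(0.2428) = 0.3657.
C = 2.26 × 0.3657 = 0.826 mg/L.

0.826 mg/L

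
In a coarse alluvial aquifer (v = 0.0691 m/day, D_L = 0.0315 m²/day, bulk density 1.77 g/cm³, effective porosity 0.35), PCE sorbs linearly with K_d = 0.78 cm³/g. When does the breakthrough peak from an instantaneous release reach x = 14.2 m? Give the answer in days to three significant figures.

Retardation factor R = 1 + ρ_b·K_d/n = 1 + 1.77 × 0.78/0.35 = 4.945.
Sorption retards both mechanisms: v_R = v/R = 0.01397 m/day, D_R = D/R = 0.006370 m²/day.
Peak time from v_R²t² + 2D_R t − x² = 0: t = (√(D_R² + v_R²x²) − D_R)/v_R².
√(D_R² + v_R²x²) = √(0.006370² + 0.01397² × 14.2²) = 0.1985; v_R² = 0.0001952.
t = (0.1985 − 0.006370)/0.0001952 = 984 days.

984 days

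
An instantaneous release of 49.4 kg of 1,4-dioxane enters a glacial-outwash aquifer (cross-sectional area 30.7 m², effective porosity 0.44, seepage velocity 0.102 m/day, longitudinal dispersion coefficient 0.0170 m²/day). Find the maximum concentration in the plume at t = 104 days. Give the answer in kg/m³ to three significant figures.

0.776 kg/m³

The peak of an instantaneous 1D plume sits at x = vt; there the Gaussian factor is 1 and C_max = M/(n_e·A·√(4πDt)), where n_e·A is the pore area the mass is dissolved in.
√(4πDt) = √(4π × 0.0170 × 104) = 4.714 m, so C_max = 49.4/(0.44 × 30.7 × 4.714) = 0.776 kg/m³.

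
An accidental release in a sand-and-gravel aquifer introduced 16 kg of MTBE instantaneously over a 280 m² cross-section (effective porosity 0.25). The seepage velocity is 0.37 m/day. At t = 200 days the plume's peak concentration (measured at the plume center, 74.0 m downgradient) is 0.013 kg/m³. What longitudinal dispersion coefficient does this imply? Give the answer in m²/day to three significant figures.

At the plume center C_max = M/(n_e·A·√(4πDt)), so D = M²/(4πt·(n_e·A·C_max)²).
n_e·A·C_max = 0.25 × 280 × 0.013 = 0.9100 kg/m.
D = 16²/(4π × 200 × 0.9100²) = 0.123 m²/day.

0.123 m²/day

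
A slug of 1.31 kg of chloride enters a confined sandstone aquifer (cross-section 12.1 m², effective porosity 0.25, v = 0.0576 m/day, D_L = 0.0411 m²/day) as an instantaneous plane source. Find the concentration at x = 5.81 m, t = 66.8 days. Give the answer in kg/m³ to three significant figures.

0.0519 kg/m³

For an instantaneous plane source, C(x,t) = M/(n_e·A·√(4πDt)) · exp(−(x−vt)²/(4Dt)), with n_e·A the pore (flow) area.
Plume center vt = 0.0576 × 66.8 = 3.84768 m, so the well at 5.81 m is 1.96232 m downgradient of the peak.
√(4πDt) = 5.874 m, giving peak height M/(n_e·A·√(4πDt)) = 1.31/(0.25 × 12.1 × 5.874) = 0.07372 kg/m³.
(x−vt)²/(4Dt) = (1.96232)²/(4 × 0.0411 × 66.8) = 0.3506; exp(−0.3506) = 0.7043.
C = 0.07372 × 0.7043 = 0.0519 kg/m³.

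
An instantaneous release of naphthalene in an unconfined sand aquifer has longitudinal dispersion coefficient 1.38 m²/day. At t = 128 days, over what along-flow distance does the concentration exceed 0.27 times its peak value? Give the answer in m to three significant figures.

The plume is Gaussian with σ = √(2Dt) = √(2 × 1.38 × 128) = 18.80 m.
C/C_peak = exp(−Δx²/(2σ²)) = 0.27 ⇒ Δx = σ·√(−2 ln 0.27) = 18.80 × 1.618 = 30.42 m.
Width = 2Δx = 60.8 m.

60.8 m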